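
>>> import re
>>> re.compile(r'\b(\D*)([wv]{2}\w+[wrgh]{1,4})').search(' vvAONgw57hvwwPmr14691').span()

This matches a word boundary (`\b`, zero-width); then zero or more of a non-digit (captured); then exactly 2 of one of [wv], then one or more of a word character, then 1 to 4 of one of [wrgh] (captured).
`search` walks the string left to right and returns the first match it finds.
The match spans [1:17] → 'vvAONgw57hvwwPmr'.
Captured: group 1 = '', group 2 = 'vvAONgw57hvwwPmr'.

(1, 17)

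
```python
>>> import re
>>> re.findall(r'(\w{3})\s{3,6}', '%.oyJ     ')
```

['oyJ']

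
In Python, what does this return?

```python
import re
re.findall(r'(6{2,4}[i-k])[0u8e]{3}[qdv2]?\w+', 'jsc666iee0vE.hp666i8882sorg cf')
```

['666i', '666i']

The pattern matches 2 to 4 of a literal '6', then a character in [i-k] (captured); then exactly 3 of one of [0u8e], then optionally one of [qdv2], then one or more of a word character.
Scanning left to right: at [3:12] match '666iee0vE', group 1 = '666i'; at [15:27] match '666i8882sorg', group 1 = '666i'.
Because there's exactly one group, `findall` drops the full match and keeps group 1 from each hit.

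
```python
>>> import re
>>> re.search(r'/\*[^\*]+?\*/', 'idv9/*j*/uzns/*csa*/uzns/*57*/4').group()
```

'/*j*/'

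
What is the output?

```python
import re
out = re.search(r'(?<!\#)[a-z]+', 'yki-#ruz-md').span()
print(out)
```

`(?!…)`/`(?<!…)` only lets a position through if the neighbouring text does NOT match; no characters are consumed.
The match spans [0:3] → 'yki'.

(0, 3)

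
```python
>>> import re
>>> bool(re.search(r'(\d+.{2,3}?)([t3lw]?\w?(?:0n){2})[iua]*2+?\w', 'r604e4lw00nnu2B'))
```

False

This matches one or more of a digit, then 2 to 3 of any character (lazy) (captured); then optionally one of [t3lw], then optionally a word character, then the literal '0n' repeated 2 times (captured); then zero or more of one of [iua], then one or more of a literal '2' (lazy), then a word character.
Unlike `match`, `search` isn't anchored — it looks for the pattern anywhere in the string.
Here no position works, so the call returns None, and `bool(None)` is False.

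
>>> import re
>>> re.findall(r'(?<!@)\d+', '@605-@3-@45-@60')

['05', '5', '0']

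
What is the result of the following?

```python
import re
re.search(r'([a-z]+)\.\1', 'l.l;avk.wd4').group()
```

'l.l'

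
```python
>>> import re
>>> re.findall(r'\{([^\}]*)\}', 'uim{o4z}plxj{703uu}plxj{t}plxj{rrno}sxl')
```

['o4z', '703uu', 't', 'rrno']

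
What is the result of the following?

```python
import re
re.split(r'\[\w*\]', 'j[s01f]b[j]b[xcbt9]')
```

['j', 'b', 'b', '']

Matches to split on: at [1:7] → '[s01f]'; at [8:11] → '[j]'; at [12:19] → '[xcbt9]'.
Each match becomes a cut point; 4 segments remain.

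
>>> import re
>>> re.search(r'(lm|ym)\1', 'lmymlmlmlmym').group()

The backreference `\1` re-matches whatever the first group consumed, character for character.
`re.search` tries every starting position until one works.
The match spans [4:8] → 'lmlm'.
Captured: group 1 = 'lm'.

'lmlm'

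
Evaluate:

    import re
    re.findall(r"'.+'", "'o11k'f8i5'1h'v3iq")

Matches: at [0:14] → "'o11k'f8i5'1h'".
`findall` yields the raw match text (1 of them) because the pattern has no groups.

["'o11k'f8i5'1h'"]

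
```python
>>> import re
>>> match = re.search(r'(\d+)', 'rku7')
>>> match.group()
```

The pattern matches one or more of a digit (captured).
`search` walks the string left to right and returns the first match it finds.
The match spans [3:4] → '7'.
Captured: group 1 = '7'.

'7'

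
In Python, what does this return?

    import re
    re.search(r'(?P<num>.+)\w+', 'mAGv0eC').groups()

The match spans [0:7] → 'mAGv0eC'.
Captured: group 1 = 'mAGv0e'.

('mAGv0e',)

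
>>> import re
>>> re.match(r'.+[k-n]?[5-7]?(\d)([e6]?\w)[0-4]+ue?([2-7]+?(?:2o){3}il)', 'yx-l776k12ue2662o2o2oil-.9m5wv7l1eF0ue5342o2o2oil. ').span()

(0, 49)

This matches one or more of any character; then optionally a character in [k-n], then optionally a character in [5-7]; then a digit (captured); then optionally one of [e6], then a word character (captured); then one or more of a character in [0-4], then a literal 'u', then optionally the literal 'e'; then one or more of a character in [2-7] (lazy), then the literal '2o' repeated 3 times, then the literal 'il' (captured).
`match` is anchored at position 0; if the pattern doesn't fit there, it returns None.
The match spans [0:49] → 'yx-l776k12ue2662o2o2oil-.9m5wv7l1eF0ue5342o2o2oil'.
Captured: group 1 = '1', group 2 = 'eF', group 3 = '5342o2o2oil'.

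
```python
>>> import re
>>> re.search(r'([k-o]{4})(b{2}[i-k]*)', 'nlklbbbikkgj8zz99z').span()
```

Pattern: exactly 4 of a character in [k-o] (captured); then exactly 2 of a literal 'b', then zero or more of a character in [i-k] (captured).
Unlike `match`, `search` isn't anchored — it looks for the pattern anywhere in the string.
The match spans [0:6] → 'nlklbb'.
Captured: group 1 = 'nlkl', group 2 = 'bb'.

(0, 6)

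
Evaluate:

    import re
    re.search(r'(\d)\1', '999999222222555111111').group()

'99'

The backreference `\1` re-matches whatever the first group consumed, character for character.
`re.search` tries every starting position until one works.
The match spans [0:2] → '99'.
Captured: group 1 = '9'.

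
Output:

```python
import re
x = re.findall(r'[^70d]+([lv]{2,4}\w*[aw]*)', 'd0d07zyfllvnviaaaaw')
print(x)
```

['lvnviaaaaw']

The pattern matches one or more of any character except [70d]; then 2 to 4 of one of [lv], then zero or more of a word character, then zero or more of one of [aw] (captured).
One capturing group, so `findall` returns just the captured substring from the one match — 1 in all.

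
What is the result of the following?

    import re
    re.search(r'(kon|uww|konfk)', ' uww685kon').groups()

`re.search` tries every starting position until one works.
The match spans [1:4] → 'uww'.
Captured: group 1 = 'uww'.

('uww',)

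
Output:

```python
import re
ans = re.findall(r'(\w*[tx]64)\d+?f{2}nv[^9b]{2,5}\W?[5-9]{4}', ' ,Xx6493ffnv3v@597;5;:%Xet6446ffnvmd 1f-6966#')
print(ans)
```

['Xet64']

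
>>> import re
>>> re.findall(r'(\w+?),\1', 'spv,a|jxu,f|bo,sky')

[]

After group 1 captures some text, `\1` only succeeds where that same text appears again.
`findall` collects group 1 from each match (0 total).
Nothing in the string satisfies the pattern, so the list is empty.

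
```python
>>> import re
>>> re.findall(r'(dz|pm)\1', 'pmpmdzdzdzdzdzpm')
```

['pm', 'dz', 'dz']

After group 1 captures some text, `\1` only succeeds where that same text appears again.
Walking the string: at [0:4] match 'pmpm', group 1 = 'pm'; at [4:8] match 'dzdz', group 1 = 'dz'; at [8:12] match 'dzdz', group 1 = 'dz'.
One capturing group, so `findall` returns just the captured substring from each match — 3 in all.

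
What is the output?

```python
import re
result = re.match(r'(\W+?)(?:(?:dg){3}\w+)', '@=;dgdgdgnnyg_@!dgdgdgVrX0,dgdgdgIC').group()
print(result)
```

@=;dgdgdgnnyg_

`re.match` won't scan ahead — the pattern has to work from the very first character.
The match spans [0:14] → '@=;dgdgdgnnyg_'.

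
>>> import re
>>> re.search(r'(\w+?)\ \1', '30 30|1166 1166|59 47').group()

The backreference `\1` re-matches whatever the first group consumed, character for character.
Unlike `match`, `search` isn't anchored — it looks for the pattern anywhere in the string.
The match spans [0:5] → '30 30'.
Captured: group 1 = '30'.

'30 30'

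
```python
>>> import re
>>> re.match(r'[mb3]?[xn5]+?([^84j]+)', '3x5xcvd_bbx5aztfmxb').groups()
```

The match spans [0:19] → '3x5xcvd_bbx5aztfmxb'.
Captured: group 1 = '5xcvd_bbx5aztfmxb'.

('5xcvd_bbx5aztfmxb',)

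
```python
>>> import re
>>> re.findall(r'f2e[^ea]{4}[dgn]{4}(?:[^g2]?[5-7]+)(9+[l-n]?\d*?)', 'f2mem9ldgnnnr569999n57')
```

[]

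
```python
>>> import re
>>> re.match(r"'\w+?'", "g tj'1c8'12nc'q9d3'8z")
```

None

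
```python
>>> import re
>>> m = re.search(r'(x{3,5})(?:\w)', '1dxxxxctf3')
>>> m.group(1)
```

'xxxx'

The pattern matches 3 to 5 of a literal 'x' (captured); then a word character (non-capturing group).
`re.search` tries every starting position until one works.
The match spans [2:7] → 'xxxxc'.
Captured: group 1 = 'xxxx'.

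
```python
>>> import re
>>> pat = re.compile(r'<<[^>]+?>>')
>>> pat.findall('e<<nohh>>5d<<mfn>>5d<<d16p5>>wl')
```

Since nothing is captured, `findall` lists the 3 matched substrings directly.

['<<nohh>>', '<<mfn>>', '<<d16p5>>']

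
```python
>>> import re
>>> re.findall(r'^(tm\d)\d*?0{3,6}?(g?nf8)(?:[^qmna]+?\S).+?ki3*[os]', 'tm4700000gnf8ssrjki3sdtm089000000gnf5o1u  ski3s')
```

`findall` packs the 2 group values into a tuple for every match.

[('tm4', 'gnf8')]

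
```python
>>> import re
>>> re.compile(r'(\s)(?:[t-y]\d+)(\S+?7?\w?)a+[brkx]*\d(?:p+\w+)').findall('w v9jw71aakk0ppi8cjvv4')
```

[(' ', 'jw71')]

The pattern matches whitespace (captured); then a character in [t-y], then one or more of a digit (non-capturing group); then one or more of a non-whitespace character (lazy), then optionally the literal '7', then optionally a word character (captured); then one or more of the literal 'a', then zero or more of one of [brkx], then a digit; then one or more of the literal 'p', then one or more of a word character (non-capturing group).
Matches: at [1:22] match ' v9jw71aakk0ppi8cjvv4', groups = (' ', 'jw71').
With 2 capturing groups, `findall` returns a 2-tuple per match.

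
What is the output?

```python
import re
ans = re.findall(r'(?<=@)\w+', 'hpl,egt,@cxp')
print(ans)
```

Because the assertion is zero-width, the text it checks is not consumed and won't appear in the result.
`findall` yields the raw match text (1 of them) because the pattern has no groups.

['cxp']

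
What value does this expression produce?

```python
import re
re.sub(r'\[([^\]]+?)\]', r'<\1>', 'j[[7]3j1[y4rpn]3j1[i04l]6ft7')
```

'j<[7>3j1<y4rpn>3j1<i04l>6ft7'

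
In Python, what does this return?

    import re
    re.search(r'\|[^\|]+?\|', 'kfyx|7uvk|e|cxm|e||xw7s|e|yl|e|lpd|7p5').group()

'|7uvk|'

`search` walks the string left to right and returns the first match it finds.
The match spans [4:10] → '|7uvk|'.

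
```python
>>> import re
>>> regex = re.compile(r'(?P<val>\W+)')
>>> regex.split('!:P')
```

['', '!:', 'P']

Pattern: one or more of a non-word character (captured as 'val').
`re.split` interleaves the captured-group text with the surrounding fragments.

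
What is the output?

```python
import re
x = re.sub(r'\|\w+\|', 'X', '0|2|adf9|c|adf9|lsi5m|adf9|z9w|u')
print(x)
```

Every occurrence is swapped for 'X'.

0Xadf9Xadf9Xadf9Xu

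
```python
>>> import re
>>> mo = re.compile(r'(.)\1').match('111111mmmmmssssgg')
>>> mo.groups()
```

After group 1 captures some text, `\1` only succeeds where that same text appears again.
`match` is anchored at position 0; if the pattern doesn't fit there, it returns None.
The match spans [0:2] → '11'.
Captured: group 1 = '1'.

('1',)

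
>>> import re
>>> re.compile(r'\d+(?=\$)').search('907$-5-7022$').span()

(0, 3)

Lookahead/lookbehind check context without consuming it, so the matched span excludes the asserted characters.
The match spans [0:3] → '907'.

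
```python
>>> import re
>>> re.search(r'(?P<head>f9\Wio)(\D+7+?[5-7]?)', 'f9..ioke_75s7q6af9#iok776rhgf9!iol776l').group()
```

'f9#iok77'

The pattern matches the literal 'f9', then a non-word character, then the literal 'io' (captured as 'head'); then one or more of a non-digit, then one or more of the literal '7' (lazy), then optionally a character in [5-7] (captured).
`re.search` scans for the first position where the pattern succeeds.
The match spans [16:24] → 'f9#iok77'.
Captured: group 1 = 'f9#io', group 2 = 'k77'.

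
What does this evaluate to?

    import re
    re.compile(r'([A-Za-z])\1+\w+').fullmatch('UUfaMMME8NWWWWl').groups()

('U',)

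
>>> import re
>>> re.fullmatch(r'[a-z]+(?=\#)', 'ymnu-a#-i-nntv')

`re.fullmatch` requires the pattern to consume the entire string.
Here there's no way to consume every character, so the call returns None.

None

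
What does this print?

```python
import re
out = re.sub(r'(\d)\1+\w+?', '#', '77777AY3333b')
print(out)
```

#Y#

After group 1 captures some text, `\1` only succeeds where that same text appears again.
`sub` substitutes '#' at each match site.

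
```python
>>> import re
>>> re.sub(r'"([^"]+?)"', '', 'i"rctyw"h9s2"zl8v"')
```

'ih9s2'

Each match is replaced by ''.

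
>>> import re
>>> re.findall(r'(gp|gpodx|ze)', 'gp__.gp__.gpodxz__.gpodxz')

['gp', 'gp', 'gp', 'gp']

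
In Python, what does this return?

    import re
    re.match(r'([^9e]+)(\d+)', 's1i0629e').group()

's1i0629'

Pattern: one or more of any character except [9e] (captured); then one or more of a digit (captured).
`re.match` only tries the pattern at the start of the string.
The match spans [0:7] → 's1i0629'.
Captured: group 1 = 's1i062', group 2 = '9'.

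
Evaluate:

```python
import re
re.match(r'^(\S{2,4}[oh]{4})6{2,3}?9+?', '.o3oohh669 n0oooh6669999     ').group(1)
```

'.o3oohh'

The match spans [0:10] → '.o3oohh669'.
Captured: group 1 = '.o3oohh'.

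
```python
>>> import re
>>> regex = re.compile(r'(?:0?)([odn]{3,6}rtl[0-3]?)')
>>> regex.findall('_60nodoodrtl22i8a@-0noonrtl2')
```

The pattern matches optionally a literal '0' (non-capturing group); then 3 to 6 of one of [odn], then the literal 'rtl', then optionally a character in [0-3] (captured).
Matches: at [2:13] match '0nodoodrtl2', group 1 = 'nodoodrtl2'; at [19:28] match '0noonrtl2', group 1 = 'noonrtl2'.
Because there's exactly one group, `findall` drops the full match and keeps group 1 from each hit.

['nodoodrtl2', 'noonrtl2']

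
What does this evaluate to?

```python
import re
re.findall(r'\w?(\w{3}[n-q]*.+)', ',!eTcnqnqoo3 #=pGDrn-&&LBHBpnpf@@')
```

['Tcnqnqoo3 #=pGDrn-&&LBHBpnpf@@']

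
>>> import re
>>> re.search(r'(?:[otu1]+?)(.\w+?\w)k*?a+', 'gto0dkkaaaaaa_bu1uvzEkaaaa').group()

'to0dkkaaaaaa'

Pattern: one or more of one of [otu1] (lazy) (non-capturing group); then any character, then one or more of a word character (lazy), then a word character (captured); then zero or more of a literal 'k' (lazy), then one or more of a literal 'a'.
`re.search` scans for the first position where the pattern succeeds.
The match spans [1:13] → 'to0dkkaaaaaa'.
Captured: group 1 = 'o0d'.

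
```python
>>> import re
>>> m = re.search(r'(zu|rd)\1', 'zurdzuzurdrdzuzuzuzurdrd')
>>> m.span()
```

(4, 8)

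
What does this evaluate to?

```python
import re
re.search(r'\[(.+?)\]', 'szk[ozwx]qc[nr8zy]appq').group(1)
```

'ozwx'

With the lazy modifier that quantifier settles for the fewest repetitions that let the rest of the pattern succeed (the atoms after it are unaffected and can still be greedy).
`re.search` scans for the first position where the pattern succeeds.
The match spans [3:9] → '[ozwx]'.
Captured: group 1 = 'ozwx'.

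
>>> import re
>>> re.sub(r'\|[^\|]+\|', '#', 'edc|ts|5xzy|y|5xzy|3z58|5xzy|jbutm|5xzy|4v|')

'edc#5xzy#5xzy#5xzy#5xzy#'

Matches: at [3:7] → '|ts|'; at [11:14] → '|y|'; at [18:24] → '|3z58|'; at [28:35] → '|jbutm|'; at [39:43] → '|4v|'.
`sub` substitutes '#' at each match site.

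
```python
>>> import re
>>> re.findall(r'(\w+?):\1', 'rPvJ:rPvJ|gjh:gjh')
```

['rPvJ', 'gjh']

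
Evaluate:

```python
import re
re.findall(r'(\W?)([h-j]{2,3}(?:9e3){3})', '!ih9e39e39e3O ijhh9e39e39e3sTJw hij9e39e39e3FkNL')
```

The pattern matches optionally a non-word character (captured); then 2 to 3 of a character in [h-j], then the literal '9e3' repeated 3 times (captured).
Walking the string: at [0:12] match '!ih9e39e39e3', groups = ('!', 'ih9e39e39e3'); at [15:27] match 'jhh9e39e39e3', groups = ('', 'jhh9e39e39e3'); at [31:44] match ' hij9e39e39e3', groups = (' ', 'hij9e39e39e3').
2 groups means each result is a tuple of 2 captured strings — 3 here.

[('!', 'ih9e39e39e3'), ('', 'jhh9e39e39e3'), (' ', 'hij9e39e39e3')]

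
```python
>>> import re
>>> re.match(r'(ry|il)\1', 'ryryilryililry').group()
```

`\1` is not a pattern — it's the concrete string captured by group 1, re-applied verbatim.
With `match`, the pattern is implicitly anchored at the beginning.
The match spans [0:4] → 'ryry'.
Captured: group 1 = 'ry'.

'ryry'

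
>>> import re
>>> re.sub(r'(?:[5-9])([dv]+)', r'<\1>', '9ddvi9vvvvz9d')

'<ddv>i<vvvv>z<d>'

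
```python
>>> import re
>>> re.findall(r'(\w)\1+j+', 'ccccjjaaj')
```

The backreference `\1` re-matches whatever the first group consumed, character for character.
Scanning left to right: at [0:6] match 'ccccjj', group 1 = 'c'; at [6:9] match 'aaj', group 1 = 'a'.
With a single group, `findall` returns only what that group captured — 2 items.

['c', 'a']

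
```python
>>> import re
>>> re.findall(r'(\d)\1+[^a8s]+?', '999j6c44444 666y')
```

['9', '4', '6']

A backreference is literal: `\1` must see the identical characters the first group matched.
Walking the string: at [0:4] match '999j', group 1 = '9'; at [6:12] match '44444 ', group 1 = '4'; at [12:16] match '666y', group 1 = '6'.
Because there's exactly one group, `findall` drops the full match and keeps group 1 from each hit.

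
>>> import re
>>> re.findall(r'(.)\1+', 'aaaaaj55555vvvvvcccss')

A backreference is literal: `\1` must see the identical characters the first group matched.
With a single group, `findall` returns only what that group captured — 5 items.

['a', '5', 'v', 'c', 's']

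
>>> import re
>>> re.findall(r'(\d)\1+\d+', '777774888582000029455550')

The backreference `\1` re-matches whatever the first group consumed, character for character.
Scanning left to right: at [0:24] match '777774888582000029455550', group 1 = '7'.
Because there's exactly one group, `findall` drops the full match and keeps group 1 from the one hit.

['7']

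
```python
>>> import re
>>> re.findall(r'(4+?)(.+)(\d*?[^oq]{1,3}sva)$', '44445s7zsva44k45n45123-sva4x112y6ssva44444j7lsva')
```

[('4', '4445s7zsva44k45n45123-sva4x112y6ssva44444j7', 'lsva')]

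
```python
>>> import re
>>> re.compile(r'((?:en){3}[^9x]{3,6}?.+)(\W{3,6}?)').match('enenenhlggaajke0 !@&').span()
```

`re.match` won't scan ahead — the pattern has to work from the very first character.
The match spans [0:20] → 'enenenhlggaajke0 !@&'.

(0, 20)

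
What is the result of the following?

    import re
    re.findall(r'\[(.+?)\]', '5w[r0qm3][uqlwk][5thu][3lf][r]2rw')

['r0qm3', 'uqlwk', '5thu', '3lf', 'r']

Because the quantifier is non-greedy, it stops expanding at the earliest point where the rest of the pattern can succeed.
Scanning left to right: at [2:9] match '[r0qm3]', group 1 = 'r0qm3'; at [9:16] match '[uqlwk]', group 1 = 'uqlwk'; at [16:22] match '[5thu]', group 1 = '5thu'; at [22:27] match '[3lf]', group 1 = '3lf'; at [27:30] match '[r]', group 1 = 'r'.
Because there's exactly one group, `findall` drops the full match and keeps group 1 from each hit.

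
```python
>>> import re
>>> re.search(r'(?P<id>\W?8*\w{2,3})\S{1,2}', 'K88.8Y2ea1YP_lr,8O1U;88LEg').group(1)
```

'K88'

This matches optionally a non-word character, then zero or more of the literal '8', then 2 to 3 of a word character (captured as 'id'); then 1 to 2 of a non-whitespace character.
`search` walks the string left to right and returns the first match it finds.
The match spans [0:5] → 'K88.8'.
Captured: group 1 = 'K88'.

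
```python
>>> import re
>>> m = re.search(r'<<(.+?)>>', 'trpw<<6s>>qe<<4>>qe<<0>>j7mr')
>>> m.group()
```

`re.search` tries every starting position until one works.
The match spans [4:10] → '<<6s>>'.
Captured: group 1 = '6s'.

'<<6s>>'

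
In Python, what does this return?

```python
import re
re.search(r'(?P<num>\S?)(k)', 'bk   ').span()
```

The pattern matches optionally a non-whitespace character (captured as 'num'); then a literal 'k' (captured).
Unlike `match`, `search` isn't anchored — it looks for the pattern anywhere in the string.
The match spans [0:2] → 'bk'.
Captured: group 1 = 'b', group 2 = 'k'.

(0, 2)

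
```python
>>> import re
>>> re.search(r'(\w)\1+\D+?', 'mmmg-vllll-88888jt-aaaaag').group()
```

'mmmg'

`\1` is not a pattern — it's the concrete string captured by group 1, re-applied verbatim.
`re.search` tries every starting position until one works.
The match spans [0:4] → 'mmmg'.
Captured: group 1 = 'm'.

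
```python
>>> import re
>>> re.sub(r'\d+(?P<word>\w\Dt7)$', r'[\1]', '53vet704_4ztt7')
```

'53vet704_[ztt7]'

The pattern matches one or more of a digit; then a word character, then a non-digit, then the literal 't7' (captured as 'word'); then anchored at the end.
Matches: at [9:14] → '4ztt7'.
Each match is replaced using the text its own group 1 captured.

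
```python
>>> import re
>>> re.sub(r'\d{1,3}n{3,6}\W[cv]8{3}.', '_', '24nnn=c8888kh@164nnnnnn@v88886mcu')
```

'_kh@_6mcu'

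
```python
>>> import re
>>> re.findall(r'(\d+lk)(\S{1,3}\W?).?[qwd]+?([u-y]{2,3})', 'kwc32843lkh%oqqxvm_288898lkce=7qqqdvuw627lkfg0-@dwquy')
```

Pattern: one or more of a digit, then the literal 'lk' (captured); then 1 to 3 of a non-whitespace character, then optionally a non-word character (captured); then optionally any character, then one or more of one of [qwd] (lazy); then 2 to 3 of a character in [u-y] (captured).
Walking the string: at [3:17] match '32843lkh%oqqxv', groups = ('32843lk', 'h%o', 'xv'); at [19:38] match '288898lkce=7qqqdvuw', groups = ('288898lk', 'ce=', 'vuw'); at [38:53] match '627lkfg0-@dwquy', groups = ('627lk', 'fg0-', 'uy').
With 3 capturing groups, `findall` returns a 3-tuple per match.

[('32843lk', 'h%o', 'xv'), ('288898lk', 'ce=', 'vuw'), ('627lk', 'fg0-', 'uy')]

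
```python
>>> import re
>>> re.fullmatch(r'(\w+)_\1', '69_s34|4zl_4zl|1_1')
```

None

`\1` has to match the exact text group 1 already captured.
`re.fullmatch` is like wrapping the pattern in `^…$` (in single-line mode).
Here there's no way to consume every character, so the call returns None.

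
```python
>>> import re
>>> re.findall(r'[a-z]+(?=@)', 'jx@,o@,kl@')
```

The `(?=…)`/`(?<=…)` assertion just peeks at neighbouring text; it doesn't advance the match position.
Walking the string: at [0:2] → 'jx'; at [4:5] → 'o'; at [7:9] → 'kl'.
No capturing groups, so `findall` returns the 3 full match strings.

['jx', 'o', 'kl']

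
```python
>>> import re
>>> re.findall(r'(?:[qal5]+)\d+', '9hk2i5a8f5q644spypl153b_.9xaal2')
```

['5a8', '5q644', 'l153', 'aal2']

This matches one or more of one of [qal5] (non-capturing group); then one or more of a digit.
Walking the string: at [5:8] → '5a8'; at [9:14] → '5q644'; at [18:22] → 'l153'; at [27:31] → 'aal2'.
`findall` yields the raw match text (4 of them) because the pattern has no groups.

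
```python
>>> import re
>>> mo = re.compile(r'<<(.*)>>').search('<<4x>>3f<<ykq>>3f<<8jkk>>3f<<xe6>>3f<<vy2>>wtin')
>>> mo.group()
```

`re.search` tries every starting position until one works.
The match spans [0:43] → '<<4x>>3f<<ykq>>3f<<8jkk>>3f<<xe6>>3f<<vy2>>'.
Captured: group 1 = '4x>>3f<<ykq>>3f<<8jkk>>3f<<xe6>>3f<<vy2'.

'<<4x>>3f<<ykq>>3f<<8jkk>>3f<<xe6>>3f<<vy2>>'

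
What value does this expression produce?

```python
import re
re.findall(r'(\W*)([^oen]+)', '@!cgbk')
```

[('@!', 'cgbk')]

The pattern matches zero or more of a non-word character (captured); then one or more of any character except [oen] (captured).
Scanning left to right: at [0:6] match '@!cgbk', groups = ('@!', 'cgbk').
Multiple groups make `findall` return tuples — one 2-tuple for the one match.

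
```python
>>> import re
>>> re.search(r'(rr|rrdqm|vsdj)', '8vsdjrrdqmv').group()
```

'vsdj'

Unlike `match`, `search` isn't anchored — it looks for the pattern anywhere in the string.
The match spans [1:5] → 'vsdj'.
Captured: group 1 = 'vsdj'.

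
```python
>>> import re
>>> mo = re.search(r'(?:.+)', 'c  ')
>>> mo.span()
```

This matches one or more of any character (non-capturing group).
The match spans [0:3] → 'c  '.

(0, 3)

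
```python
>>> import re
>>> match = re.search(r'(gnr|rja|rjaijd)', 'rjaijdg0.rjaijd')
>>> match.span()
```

(0, 3)

Alternation isn't longest-match — the leftmost alternative that fits at this position is chosen.
The match spans [0:3] → 'rja'.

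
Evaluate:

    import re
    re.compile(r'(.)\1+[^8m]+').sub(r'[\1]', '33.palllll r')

`\1` is not a pattern — it's the concrete string captured by group 1, re-applied verbatim.
Matches: at [0:12] → '33.palllll r'.
The replacement refers to a captured group, so each match is rewritten using its own captured text.

'[3]'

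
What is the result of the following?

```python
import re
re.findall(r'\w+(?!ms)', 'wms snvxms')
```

['wms', 'snvxms']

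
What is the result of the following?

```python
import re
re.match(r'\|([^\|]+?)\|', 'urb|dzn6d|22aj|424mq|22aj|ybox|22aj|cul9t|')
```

`match` is anchored at position 0; if the pattern doesn't fit there, it returns None.
Here the string doesn't start with a match, so the call returns None.

None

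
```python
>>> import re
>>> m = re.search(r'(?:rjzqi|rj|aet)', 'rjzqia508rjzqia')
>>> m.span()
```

(0, 5)

`|` is ordered: at each position the engine commits to the first alternative that works.
The match spans [0:5] → 'rjzqi'.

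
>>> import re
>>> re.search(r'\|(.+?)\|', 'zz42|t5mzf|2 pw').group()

'|t5mzf|'

Unlike `match`, `search` isn't anchored — it looks for the pattern anywhere in the string.
The match spans [4:11] → '|t5mzf|'.
Captured: group 1 = 't5mzf'.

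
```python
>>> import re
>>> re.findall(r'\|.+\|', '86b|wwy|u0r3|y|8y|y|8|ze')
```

Walking the string: at [3:22] → '|wwy|u0r3|y|8y|y|8|'.
No capturing groups, so `findall` returns the 1 full match string.

['|wwy|u0r3|y|8y|y|8|']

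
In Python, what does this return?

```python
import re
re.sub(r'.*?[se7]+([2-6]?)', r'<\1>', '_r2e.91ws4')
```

'<><4>'

Because the quantifier is non-greedy, it stops expanding at the earliest point where the rest of the pattern can succeed.
The replacement refers to a captured group, so each match is rewritten using its own captured text.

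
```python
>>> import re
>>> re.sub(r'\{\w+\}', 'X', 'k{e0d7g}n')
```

'kXn'

Matches: at [1:8] → '{e0d7g}'.
`sub` substitutes 'X' at each match site.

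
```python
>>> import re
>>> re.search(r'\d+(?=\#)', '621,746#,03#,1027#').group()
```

Because the assertion is zero-width, the text it checks is not consumed and won't appear in the result.
Unlike `match`, `search` isn't anchored — it looks for the pattern anywhere in the string.
The match spans [4:7] → '746'.

'746'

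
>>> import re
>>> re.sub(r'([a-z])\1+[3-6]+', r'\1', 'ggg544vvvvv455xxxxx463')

'gvx'

The backreference `\1` re-matches whatever the first group consumed, character for character.
Each match is replaced using the text its own group 1 captured.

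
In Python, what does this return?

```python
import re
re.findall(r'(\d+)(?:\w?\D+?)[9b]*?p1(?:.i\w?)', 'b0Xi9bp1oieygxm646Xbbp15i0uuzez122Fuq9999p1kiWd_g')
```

['0', '646', '122']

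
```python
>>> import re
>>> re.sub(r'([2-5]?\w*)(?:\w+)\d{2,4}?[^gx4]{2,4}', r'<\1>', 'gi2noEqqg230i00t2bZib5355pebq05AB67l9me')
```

This matches optionally a character in [2-5], then zero or more of a word character (captured); then one or more of a word character (non-capturing group); then 2 to 4 of a digit (lazy), then 2 to 4 of any character except [gx4].
Matches: at [0:39] → 'gi2noEqqg230i00t2bZib5355pebq05AB67l9me'.
The replacement refers to a captured group, so each match is rewritten using its own captured text.

'<gi2noEqqg230i00t2bZib5355pebq05A>'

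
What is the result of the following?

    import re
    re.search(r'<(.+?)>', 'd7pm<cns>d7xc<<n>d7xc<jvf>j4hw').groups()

('cns',)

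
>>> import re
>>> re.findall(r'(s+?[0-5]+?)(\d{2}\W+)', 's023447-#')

Pattern: one or more of the literal 's' (lazy), then one or more of a character in [0-5] (lazy) (captured); then exactly 2 of a digit, then one or more of a non-word character (captured).
Walking the string: at [0:9] match 's023447-#', groups = ('s0234', '47-#').
Multiple groups make `findall` return tuples — one 2-tuple for the one match.

[('s0234', '47-#')]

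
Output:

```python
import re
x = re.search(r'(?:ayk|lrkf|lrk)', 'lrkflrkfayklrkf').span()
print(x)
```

Branches in `(...|...)` are attempted left-to-right; the first branch that allows the whole pattern to succeed is taken.
The match spans [0:4] → 'lrkf'.

(0, 4)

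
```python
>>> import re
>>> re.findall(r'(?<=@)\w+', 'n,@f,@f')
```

The lookaround is zero-width — it requires the adjacent text to match without consuming it, so the asserted text isn't part of the match.
Matches: at [3:4] → 'f'; at [6:7] → 'f'.
With no groups in the pattern, `findall` gives back each whole match — 2 here.

['f', 'f']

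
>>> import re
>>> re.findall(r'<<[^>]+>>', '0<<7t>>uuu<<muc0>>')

['<<7t>>', '<<muc0>>']

Scanning left to right: at [1:7] → '<<7t>>'; at [10:18] → '<<muc0>>'.
With no groups in the pattern, `findall` gives back each whole match — 2 here.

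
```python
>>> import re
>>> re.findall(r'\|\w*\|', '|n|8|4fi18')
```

['|n|']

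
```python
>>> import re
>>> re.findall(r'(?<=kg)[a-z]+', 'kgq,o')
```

Because the assertion is zero-width, the text it checks is not consumed and won't appear in the result.
`findall` yields the raw match text (1 of them) because the pattern has no groups.

['q']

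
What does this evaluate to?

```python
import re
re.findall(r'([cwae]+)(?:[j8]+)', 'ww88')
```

Pattern: one or more of one of [cwae] (captured); then one or more of one of [j8] (non-capturing group).
One capturing group, so `findall` returns just the captured substring from the one match — 1 in all.

['ww']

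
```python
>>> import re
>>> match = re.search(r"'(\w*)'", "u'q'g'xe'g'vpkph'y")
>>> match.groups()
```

Unlike `match`, `search` isn't anchored — it looks for the pattern anywhere in the string.
The match spans [1:4] → "'q'".
Captured: group 1 = 'q'.

('q',)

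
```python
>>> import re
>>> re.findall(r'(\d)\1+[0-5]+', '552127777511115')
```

The backreference `\1` re-matches whatever the first group consumed, character for character.
Scanning left to right: at [0:5] match '55212', group 1 = '5'; at [5:15] match '7777511115', group 1 = '7'.
`findall` collects group 1 from each match (2 total).

['5', '7']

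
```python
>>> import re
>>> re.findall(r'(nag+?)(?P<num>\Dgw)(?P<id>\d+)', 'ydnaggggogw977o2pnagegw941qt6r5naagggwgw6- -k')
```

[('nagggg', 'ogw', '977'), ('nag', 'egw', '941')]

This matches the literal 'na', then one or more of a literal 'g' (lazy) (captured); then a non-digit, then the literal 'gw' (captured as 'num'); then one or more of a digit (captured as 'id').
Walking the string: at [2:14] match 'naggggogw977', groups = ('nagggg', 'ogw', '977'); at [17:26] match 'nagegw941', groups = ('nag', 'egw', '941').
3 groups means each result is a tuple of 3 captured strings — 2 here.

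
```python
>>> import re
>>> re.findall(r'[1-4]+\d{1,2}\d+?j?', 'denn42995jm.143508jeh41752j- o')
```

['42995j', '143508j', '41752j']

Since nothing is captured, `findall` lists the 3 matched substrings directly.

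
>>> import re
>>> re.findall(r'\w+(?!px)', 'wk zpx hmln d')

A negative assertion filters positions out without eating any characters.
With no groups in the pattern, `findall` gives back each whole match — 4 here.

['wk', 'zpx', 'hmln', 'd']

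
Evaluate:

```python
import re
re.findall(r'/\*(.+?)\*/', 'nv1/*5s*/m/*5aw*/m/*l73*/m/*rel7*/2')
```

Scanning left to right: at [3:9] match '/*5s*/', group 1 = '5s'; at [10:17] match '/*5aw*/', group 1 = '5aw'; at [18:25] match '/*l73*/', group 1 = 'l73'; at [26:34] match '/*rel7*/', group 1 = 'rel7'.
Because there's exactly one group, `findall` drops the full match and keeps group 1 from each hit.

['5s', '5aw', 'l73', 'rel7']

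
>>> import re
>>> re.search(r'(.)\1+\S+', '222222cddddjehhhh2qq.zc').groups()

('2',)

The match spans [0:23] → '222222cddddjehhhh2qq.zc'.
Captured: group 1 = '2'.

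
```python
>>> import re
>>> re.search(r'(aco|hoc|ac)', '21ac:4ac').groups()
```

('ac',)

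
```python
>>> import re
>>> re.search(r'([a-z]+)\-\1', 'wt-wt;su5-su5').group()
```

'wt-wt'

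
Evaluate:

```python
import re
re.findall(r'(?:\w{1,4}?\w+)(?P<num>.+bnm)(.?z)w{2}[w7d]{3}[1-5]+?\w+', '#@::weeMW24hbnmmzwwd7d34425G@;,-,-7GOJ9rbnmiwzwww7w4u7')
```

This matches 1 to 4 of a word character (lazy), then one or more of a word character (non-capturing group); then one or more of any character, then the literal 'bnm' (captured as 'num'); then optionally any character, then a literal 'z' (captured); then exactly 2 of a literal 'w', then exactly 3 of one of [w7d], then one or more of a character in [1-5] (lazy); then one or more of a word character.
Scanning left to right: at [4:28] match 'weeMW24hbnmmzwwd7d34425G', groups = ('hbnm', 'mz').
Multiple groups make `findall` return tuples — one 2-tuple for the one match.

[('hbnm', 'mz')]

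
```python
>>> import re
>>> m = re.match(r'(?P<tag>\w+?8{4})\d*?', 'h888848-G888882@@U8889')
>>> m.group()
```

'h8888'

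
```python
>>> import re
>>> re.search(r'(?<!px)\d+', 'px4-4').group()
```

The negative lookaround is zero-width — it rules out positions where the adjacent text would match, without consuming anything.
The match spans [4:5] → '4'.

'4'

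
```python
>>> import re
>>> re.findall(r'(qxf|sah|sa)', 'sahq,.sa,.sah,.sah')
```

['sah', 'sa', 'sah', 'sah']

The regex engine tests alternatives in the order written; an earlier branch that matches wins even if a later one would match more.
Matches: at [0:3] match 'sah', group 1 = 'sah'; at [6:8] match 'sa', group 1 = 'sa'; at [10:13] match 'sah', group 1 = 'sah'; at [15:18] match 'sah', group 1 = 'sah'.
`findall` collects group 1 from each match (4 total).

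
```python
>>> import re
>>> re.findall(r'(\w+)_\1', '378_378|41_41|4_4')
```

['378', '41', '4']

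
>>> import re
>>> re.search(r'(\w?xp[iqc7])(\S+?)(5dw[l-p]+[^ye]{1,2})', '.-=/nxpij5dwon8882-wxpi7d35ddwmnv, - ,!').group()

'nxpij5dwon88'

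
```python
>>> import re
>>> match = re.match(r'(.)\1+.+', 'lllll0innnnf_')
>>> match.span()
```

(0, 13)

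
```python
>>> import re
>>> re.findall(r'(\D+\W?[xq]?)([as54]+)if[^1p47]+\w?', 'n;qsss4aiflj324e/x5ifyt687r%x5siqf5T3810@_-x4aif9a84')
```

This matches one or more of a non-digit, then optionally a non-word character, then optionally one of [xq] (captured); then one or more of one of [as54] (captured); then the literal 'if', then one or more of any character except [1p47], then optionally a word character.
Walking the string: at [0:15] match 'n;qsss4aiflj324', groups = ('n;qsss', '4a'); at [15:26] match 'e/x5ifyt687', groups = ('e/x', '5'); at [40:52] match '@_-x4aif9a84', groups = ('@_-x', '4a').
Multiple groups make `findall` return tuples — one 2-tuple for each match.

[('n;qsss', '4a'), ('e/x', '5'), ('@_-x', '4a')]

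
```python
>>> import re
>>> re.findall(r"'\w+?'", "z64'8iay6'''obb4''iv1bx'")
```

["'8iay6'", "'obb4'", "'iv1bx'"]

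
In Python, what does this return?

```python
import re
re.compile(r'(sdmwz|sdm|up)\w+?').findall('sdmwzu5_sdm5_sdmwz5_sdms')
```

The regex engine tests alternatives in the order written; an earlier branch that matches wins even if a later one would match more.
Scanning left to right: at [0:6] match 'sdmwzu', group 1 = 'sdmwz'; at [8:12] match 'sdm5', group 1 = 'sdm'; at [13:19] match 'sdmwz5', group 1 = 'sdmwz'; at [20:24] match 'sdms', group 1 = 'sdm'.
`findall` collects group 1 from each match (4 total).

['sdmwz', 'sdm', 'sdmwz', 'sdm']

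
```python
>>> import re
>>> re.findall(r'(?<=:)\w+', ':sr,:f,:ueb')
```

Lookahead/lookbehind check context without consuming it, so the matched span excludes the asserted characters.
Matches: at [1:3] → 'sr'; at [5:6] → 'f'; at [8:11] → 'ueb'.
`findall` yields the raw match text (3 of them) because the pattern has no groups.

['sr', 'f', 'ueb']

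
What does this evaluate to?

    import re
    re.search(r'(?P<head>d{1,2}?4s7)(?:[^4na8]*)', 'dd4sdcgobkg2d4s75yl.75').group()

The pattern matches 1 to 2 of the literal 'd' (lazy), then the literal '4s7' (captured as 'head'); then zero or more of any character except [4na8] (non-capturing group).
Unlike `match`, `search` isn't anchored — it looks for the pattern anywhere in the string.
The match spans [12:22] → 'd4s75yl.75'.
Captured: group 1 = 'd4s7'.

'd4s75yl.75'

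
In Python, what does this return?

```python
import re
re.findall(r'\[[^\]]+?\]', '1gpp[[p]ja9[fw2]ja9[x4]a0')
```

Scanning left to right: at [4:8] → '[[p]'; at [11:16] → '[fw2]'; at [19:23] → '[x4]'.
With no groups in the pattern, `findall` gives back each whole match — 3 here.

['[[p]', '[fw2]', '[x4]']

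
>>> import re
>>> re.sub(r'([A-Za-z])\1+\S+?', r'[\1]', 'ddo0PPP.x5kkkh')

'[d]0[P]x5[k]'

After group 1 captures some text, `\1` only succeeds where that same text appears again.
Matches: at [0:3] → 'ddo'; at [4:8] → 'PPP.'; at [10:14] → 'kkkh'.
The replacement refers to a captured group, so each match is rewritten using its own captured text.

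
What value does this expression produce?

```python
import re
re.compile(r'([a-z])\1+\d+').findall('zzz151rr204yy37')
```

The backreference `\1` re-matches whatever the first group consumed, character for character.
With a single group, `findall` returns only what that group captured — 3 items.

['z', 'r', 'y']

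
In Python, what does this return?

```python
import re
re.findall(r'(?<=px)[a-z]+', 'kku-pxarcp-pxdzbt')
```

['arcp', 'dzbt']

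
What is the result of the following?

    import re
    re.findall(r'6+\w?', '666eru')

['666e']

Pattern: one or more of a literal '6'; then optionally a word character.
Walking the string: at [0:4] → '666e'.
With no groups in the pattern, `findall` gives back each whole match — 1 here.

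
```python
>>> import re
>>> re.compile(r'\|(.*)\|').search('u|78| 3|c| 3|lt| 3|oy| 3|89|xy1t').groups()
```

('78| 3|c| 3|lt| 3|oy| 3|89',)

The match spans [1:28] → '|78| 3|c| 3|lt| 3|oy| 3|89|'.
Captured: group 1 = '78| 3|c| 3|lt| 3|oy| 3|89'.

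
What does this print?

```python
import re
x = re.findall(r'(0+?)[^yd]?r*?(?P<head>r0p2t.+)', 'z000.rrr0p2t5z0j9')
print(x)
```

This matches one or more of a literal '0' (lazy) (captured); then optionally any character except [yd], then zero or more of the literal 'r' (lazy); then the literal 'r0', then the literal 'p2t', then one or more of any character (captured as 'head').
Walking the string: at [1:17] match '000.rrr0p2t5z0j9', groups = ('000', 'r0p2t5z0j9').
`findall` packs the 2 group values into a tuple for every match.

[('000', 'r0p2t5z0j9')]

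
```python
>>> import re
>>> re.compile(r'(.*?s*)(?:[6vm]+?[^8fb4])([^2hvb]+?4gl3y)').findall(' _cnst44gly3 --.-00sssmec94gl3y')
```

The pattern matches zero or more of any character (lazy), then zero or more of a literal 's' (captured); then one or more of one of [6vm] (lazy), then any character except [8fb4] (non-capturing group); then one or more of any character except [2hvb] (lazy), then the literal '4gl', then the literal '3y' (captured).
`findall` packs the 2 group values into a tuple for every match.

[(' _cnst44gly3 --.-00sss', 'c94gl3y')]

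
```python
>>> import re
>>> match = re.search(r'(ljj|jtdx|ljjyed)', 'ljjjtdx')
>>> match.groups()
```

`search` walks the string left to right and returns the first match it finds.
The match spans [0:3] → 'ljj'.
Captured: group 1 = 'ljj'.

('ljj',)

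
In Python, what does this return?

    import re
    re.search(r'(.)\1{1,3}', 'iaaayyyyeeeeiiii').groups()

After group 1 captures some text, `\1` only succeeds where that same text appears again.
`re.search` scans for the first position where the pattern succeeds.
The match spans [1:4] → 'aaa'.
Captured: group 1 = 'a'.

('a',)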